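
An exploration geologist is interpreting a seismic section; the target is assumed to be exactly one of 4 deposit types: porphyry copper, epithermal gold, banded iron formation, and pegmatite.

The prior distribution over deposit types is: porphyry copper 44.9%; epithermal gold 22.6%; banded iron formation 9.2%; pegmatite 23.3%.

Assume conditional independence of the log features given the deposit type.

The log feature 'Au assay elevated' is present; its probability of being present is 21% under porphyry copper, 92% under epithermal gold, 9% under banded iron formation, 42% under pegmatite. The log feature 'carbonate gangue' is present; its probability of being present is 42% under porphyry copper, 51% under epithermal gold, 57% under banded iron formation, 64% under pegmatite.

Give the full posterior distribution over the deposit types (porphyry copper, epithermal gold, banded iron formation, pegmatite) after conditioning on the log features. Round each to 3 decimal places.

0.186, 0.498, 0.022, 0.294

By Bayes' rule with conditional independence, the unnormalized weight for each hypothesis is prior × ∏ likelihoods:
  porphyry copper: 0.449 × 0.21 × 0.42 = 0.039602
  epithermal gold: 0.226 × 0.92 × 0.51 = 0.10604
  banded iron formation: 0.092 × 0.09 × 0.57 = 0.0047196
  pegmatite: 0.233 × 0.42 × 0.64 = 0.06263
The unnormalized weights sum to 0.21299.
P(porphyry copper | evidence) = 0.039602 / 0.21299 ≈ 0.186
P(epithermal gold | evidence) = 0.10604 / 0.21299 ≈ 0.498
P(banded iron formation | evidence) = 0.0047196 / 0.21299 ≈ 0.022
P(pegmatite | evidence) = 0.06263 / 0.21299 ≈ 0.294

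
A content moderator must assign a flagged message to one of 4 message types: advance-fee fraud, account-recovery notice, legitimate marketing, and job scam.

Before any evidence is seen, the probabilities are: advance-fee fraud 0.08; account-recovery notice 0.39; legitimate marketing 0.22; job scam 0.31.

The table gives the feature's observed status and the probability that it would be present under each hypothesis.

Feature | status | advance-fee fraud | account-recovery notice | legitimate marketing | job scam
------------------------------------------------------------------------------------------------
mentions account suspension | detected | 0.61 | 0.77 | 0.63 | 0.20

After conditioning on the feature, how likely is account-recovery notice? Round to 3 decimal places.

For each hypothesis, the unnormalized posterior weight is prior × likelihood:
  advance-fee fraud: 0.08 × 0.61 = 0.0488
  account-recovery notice: 0.39 × 0.77 = 0.3003
  legitimate marketing: 0.22 × 0.63 = 0.1386
  job scam: 0.31 × 0.20 = 0.062
The unnormalized weights sum to 0.5497.
P(account-recovery notice | evidence) = 0.3003 / 0.5497 ≈ 0.546.

0.546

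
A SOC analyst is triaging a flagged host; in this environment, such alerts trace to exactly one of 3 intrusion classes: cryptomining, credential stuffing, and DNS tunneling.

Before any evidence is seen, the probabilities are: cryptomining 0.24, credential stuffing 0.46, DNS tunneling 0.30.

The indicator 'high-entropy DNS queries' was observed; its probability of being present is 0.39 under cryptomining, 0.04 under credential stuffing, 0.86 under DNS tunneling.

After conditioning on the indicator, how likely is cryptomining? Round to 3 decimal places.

0.253

Multiply each prior by the likelihood of the indicator:
  cryptomining: 0.24 × 0.39 = 0.0936
  credential stuffing: 0.46 × 0.04 = 0.0184
  DNS tunneling: 0.30 × 0.86 = 0.258
The unnormalized weights sum to 0.37.
P(cryptomining | evidence) = 0.0936 / 0.37 ≈ 0.253.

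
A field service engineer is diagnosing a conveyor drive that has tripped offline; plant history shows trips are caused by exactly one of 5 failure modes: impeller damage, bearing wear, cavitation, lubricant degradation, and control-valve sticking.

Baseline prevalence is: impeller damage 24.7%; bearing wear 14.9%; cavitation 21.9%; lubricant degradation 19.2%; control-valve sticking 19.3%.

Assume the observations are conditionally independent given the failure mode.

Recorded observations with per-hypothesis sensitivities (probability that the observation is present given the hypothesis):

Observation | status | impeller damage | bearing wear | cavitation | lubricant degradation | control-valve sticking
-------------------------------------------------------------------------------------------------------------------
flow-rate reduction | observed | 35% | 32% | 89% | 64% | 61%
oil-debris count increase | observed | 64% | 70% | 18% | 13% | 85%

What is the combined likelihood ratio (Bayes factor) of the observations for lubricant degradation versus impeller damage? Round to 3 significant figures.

0.371

The Bayes factor is the ratio of the joint likelihoods of the evidence pattern under the two hypotheses.
  lubricant degradation: 0.64 × 0.13 = 0.0832
  impeller damage: 0.35 × 0.64 = 0.224
Bayes factor = 0.0832 / 0.224 ≈ 0.371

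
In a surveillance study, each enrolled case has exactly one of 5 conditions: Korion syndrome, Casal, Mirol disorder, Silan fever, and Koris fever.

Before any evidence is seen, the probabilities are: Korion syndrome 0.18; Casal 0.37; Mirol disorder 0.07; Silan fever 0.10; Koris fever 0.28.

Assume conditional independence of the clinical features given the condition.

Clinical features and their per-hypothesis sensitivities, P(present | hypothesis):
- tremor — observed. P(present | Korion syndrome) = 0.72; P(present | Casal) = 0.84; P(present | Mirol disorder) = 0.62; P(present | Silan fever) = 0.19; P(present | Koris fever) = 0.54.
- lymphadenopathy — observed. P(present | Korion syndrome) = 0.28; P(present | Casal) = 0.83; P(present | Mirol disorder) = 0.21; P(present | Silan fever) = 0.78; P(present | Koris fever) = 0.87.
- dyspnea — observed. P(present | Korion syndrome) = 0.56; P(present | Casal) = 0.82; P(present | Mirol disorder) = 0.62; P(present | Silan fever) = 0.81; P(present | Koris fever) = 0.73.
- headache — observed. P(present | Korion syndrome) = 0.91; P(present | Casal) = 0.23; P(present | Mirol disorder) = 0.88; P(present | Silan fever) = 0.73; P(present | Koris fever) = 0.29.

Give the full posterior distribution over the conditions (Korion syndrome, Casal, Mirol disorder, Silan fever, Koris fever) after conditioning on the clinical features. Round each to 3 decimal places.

0.170, 0.447, 0.046, 0.081, 0.256

By Bayes' rule with conditional independence, the unnormalized weight for each hypothesis is prior × ∏ likelihoods:
  Korion syndrome: 0.18 × 0.72 × 0.28 × 0.56 × 0.91 = 0.018492
  Casal: 0.37 × 0.84 × 0.83 × 0.82 × 0.23 = 0.048652
  Mirol disorder: 0.07 × 0.62 × 0.21 × 0.62 × 0.88 = 0.0049726
  Silan fever: 0.10 × 0.19 × 0.78 × 0.81 × 0.73 = 0.0087631
  Koris fever: 0.28 × 0.54 × 0.87 × 0.73 × 0.29 = 0.027848
Marginal likelihood of the evidence = 0.10873.
P(Korion syndrome | evidence) = 0.018492 / 0.10873 ≈ 0.170
P(Casal | evidence) = 0.048652 / 0.10873 ≈ 0.447
P(Mirol disorder | evidence) = 0.0049726 / 0.10873 ≈ 0.046
P(Silan fever | evidence) = 0.0087631 / 0.10873 ≈ 0.081
P(Koris fever | evidence) = 0.027848 / 0.10873 ≈ 0.256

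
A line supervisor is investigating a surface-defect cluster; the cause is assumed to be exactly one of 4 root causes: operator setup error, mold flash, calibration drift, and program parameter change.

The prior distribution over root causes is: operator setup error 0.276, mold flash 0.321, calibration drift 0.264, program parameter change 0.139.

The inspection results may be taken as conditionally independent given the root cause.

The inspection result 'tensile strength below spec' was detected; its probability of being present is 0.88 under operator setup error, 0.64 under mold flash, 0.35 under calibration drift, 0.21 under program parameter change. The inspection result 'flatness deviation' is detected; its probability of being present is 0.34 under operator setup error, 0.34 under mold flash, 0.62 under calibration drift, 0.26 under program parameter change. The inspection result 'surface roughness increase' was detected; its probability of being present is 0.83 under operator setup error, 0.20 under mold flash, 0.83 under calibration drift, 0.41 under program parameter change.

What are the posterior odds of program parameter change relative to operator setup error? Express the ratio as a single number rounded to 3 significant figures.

0.0454

Unnormalized posterior weight (prior times the inspection result likelihoods) for each of the two hypotheses:
  program parameter change: 0.139 × 0.21 × 0.26 × 0.41 = 0.0031117
  operator setup error: 0.276 × 0.88 × 0.34 × 0.83 = 0.068541
Odds(program parameter change : operator setup error) = 0.0031117 / 0.068541 ≈ 0.0454.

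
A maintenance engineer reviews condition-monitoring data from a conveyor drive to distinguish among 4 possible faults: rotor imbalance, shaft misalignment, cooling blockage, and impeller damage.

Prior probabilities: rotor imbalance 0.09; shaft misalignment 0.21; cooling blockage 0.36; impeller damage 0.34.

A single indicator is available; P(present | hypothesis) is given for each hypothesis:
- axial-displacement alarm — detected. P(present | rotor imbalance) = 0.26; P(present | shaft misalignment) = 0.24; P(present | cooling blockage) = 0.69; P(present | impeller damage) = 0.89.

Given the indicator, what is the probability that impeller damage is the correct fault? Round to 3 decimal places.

0.484

Multiply each prior by the likelihood of the indicator:
  rotor imbalance: 0.09 × 0.26 = 0.0234
  shaft misalignment: 0.21 × 0.24 = 0.0504
  cooling blockage: 0.36 × 0.69 = 0.2484
  impeller damage: 0.34 × 0.89 = 0.3026
Normalizing constant Z = 0.0234 + 0.0504 + 0.2484 + 0.3026 = 0.6248.
P(impeller damage | evidence) = 0.3026 / 0.6248 ≈ 0.484.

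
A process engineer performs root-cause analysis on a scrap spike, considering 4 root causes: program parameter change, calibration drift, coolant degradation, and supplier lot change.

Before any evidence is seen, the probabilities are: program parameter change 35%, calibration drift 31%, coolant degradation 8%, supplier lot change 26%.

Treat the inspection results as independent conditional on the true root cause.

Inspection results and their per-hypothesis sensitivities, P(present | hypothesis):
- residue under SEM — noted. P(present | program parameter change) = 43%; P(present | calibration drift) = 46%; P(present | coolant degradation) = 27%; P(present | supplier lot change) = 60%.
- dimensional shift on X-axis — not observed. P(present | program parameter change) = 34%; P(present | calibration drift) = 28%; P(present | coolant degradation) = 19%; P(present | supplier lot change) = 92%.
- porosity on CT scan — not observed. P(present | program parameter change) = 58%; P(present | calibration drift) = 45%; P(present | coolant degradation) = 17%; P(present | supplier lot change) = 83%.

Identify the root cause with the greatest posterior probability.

Multiply each prior by the joint likelihood of the inspection result pattern (using 1 − P(present | H) for each absent inspection result):
  program parameter change: 0.35 × 0.43 × (1 − 0.34) × (1 − 0.58) = 0.041719
  calibration drift: 0.31 × 0.46 × (1 − 0.28) × (1 − 0.45) = 0.05647
  coolant degradation: 0.08 × 0.27 × (1 − 0.19) × (1 − 0.17) = 0.014522
  supplier lot change: 0.26 × 0.60 × (1 − 0.92) × (1 − 0.83) = 0.0021216
Marginal likelihood of the evidence = 0.11483.
P(program parameter change | evidence) ≈ 0.041719 / 0.11483 ≈ 0.363
P(calibration drift | evidence) ≈ 0.05647 / 0.11483 ≈ 0.492
P(coolant degradation | evidence) ≈ 0.014522 / 0.11483 ≈ 0.126
P(supplier lot change | evidence) ≈ 0.0021216 / 0.11483 ≈ 0.018
The largest is 0.492, so calibration drift is most probable.

calibration drift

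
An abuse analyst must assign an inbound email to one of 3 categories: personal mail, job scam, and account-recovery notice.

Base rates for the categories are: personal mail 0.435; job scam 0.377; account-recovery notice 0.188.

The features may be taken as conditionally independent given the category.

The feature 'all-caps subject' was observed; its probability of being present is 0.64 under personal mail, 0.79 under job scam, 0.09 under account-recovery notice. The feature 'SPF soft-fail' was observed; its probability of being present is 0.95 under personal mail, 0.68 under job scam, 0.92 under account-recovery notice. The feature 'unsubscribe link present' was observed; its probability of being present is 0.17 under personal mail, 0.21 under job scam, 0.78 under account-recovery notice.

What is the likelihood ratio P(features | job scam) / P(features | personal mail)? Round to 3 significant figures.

1.09

Take the product of per-feature likelihoods under each hypothesis, then divide.
  job scam: 0.79 × 0.68 × 0.21 = 0.11281
  personal mail: 0.64 × 0.95 × 0.17 = 0.10336
Bayes factor = 0.11281 / 0.10336 ≈ 1.09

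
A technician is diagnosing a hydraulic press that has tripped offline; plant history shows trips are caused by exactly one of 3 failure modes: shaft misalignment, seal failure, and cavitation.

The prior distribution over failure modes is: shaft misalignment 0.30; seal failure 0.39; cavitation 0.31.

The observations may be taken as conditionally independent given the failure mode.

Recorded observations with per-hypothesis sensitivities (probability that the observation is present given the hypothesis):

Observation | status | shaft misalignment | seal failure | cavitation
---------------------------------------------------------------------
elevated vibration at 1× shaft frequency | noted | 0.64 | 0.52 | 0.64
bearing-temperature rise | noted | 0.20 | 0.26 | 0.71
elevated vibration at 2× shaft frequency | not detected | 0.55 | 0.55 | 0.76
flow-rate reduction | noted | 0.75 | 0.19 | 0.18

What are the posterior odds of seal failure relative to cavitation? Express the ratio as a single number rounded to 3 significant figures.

0.741

Unnormalized posterior weight (prior times the observation likelihoods) for each of the two hypotheses (using 1 − P(present | H) for each absent observation):
  seal failure: 0.39 × 0.52 × 0.26 × (1 − 0.55) × 0.19 = 0.0045082
  cavitation: 0.31 × 0.64 × 0.71 × (1 − 0.76) × 0.18 = 0.0060853
Posterior odds = 0.0045082 / 0.0060853 ≈ 0.741.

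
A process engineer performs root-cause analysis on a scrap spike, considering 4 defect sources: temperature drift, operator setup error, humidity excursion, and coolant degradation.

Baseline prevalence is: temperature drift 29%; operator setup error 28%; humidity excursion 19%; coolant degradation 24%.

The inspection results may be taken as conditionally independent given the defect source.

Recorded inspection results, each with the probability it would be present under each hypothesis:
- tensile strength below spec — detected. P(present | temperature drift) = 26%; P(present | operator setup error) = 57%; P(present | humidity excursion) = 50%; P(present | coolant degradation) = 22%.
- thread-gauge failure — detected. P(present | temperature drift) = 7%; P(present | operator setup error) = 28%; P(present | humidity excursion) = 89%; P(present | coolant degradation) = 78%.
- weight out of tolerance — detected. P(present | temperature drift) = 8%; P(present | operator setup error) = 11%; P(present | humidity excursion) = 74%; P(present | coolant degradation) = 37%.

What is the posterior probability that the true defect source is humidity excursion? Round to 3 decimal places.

0.753

For each hypothesis, the unnormalized posterior weight is prior × product of the inspection result likelihoods:
  temperature drift: 0.29 × 0.26 × 0.07 × 0.08 = 0.00042224
  operator setup error: 0.28 × 0.57 × 0.28 × 0.11 = 0.0049157
  humidity excursion: 0.19 × 0.50 × 0.89 × 0.74 = 0.062567
  coolant degradation: 0.24 × 0.22 × 0.78 × 0.37 = 0.015238
Normalizing constant Z = 0.00042224 + 0.0049157 + 0.062567 + 0.015238 = 0.083143.
P(humidity excursion | evidence) = 0.062567 / 0.083143 ≈ 0.753.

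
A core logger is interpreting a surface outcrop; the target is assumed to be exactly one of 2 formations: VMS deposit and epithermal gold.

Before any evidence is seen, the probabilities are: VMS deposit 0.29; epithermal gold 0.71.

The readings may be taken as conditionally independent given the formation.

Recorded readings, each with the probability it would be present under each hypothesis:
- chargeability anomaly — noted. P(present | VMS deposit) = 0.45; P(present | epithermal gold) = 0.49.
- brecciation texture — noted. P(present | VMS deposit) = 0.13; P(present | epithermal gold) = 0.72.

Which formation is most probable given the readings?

Multiply each prior by the joint likelihood of the reading pattern:
  VMS deposit: 0.29 × 0.45 × 0.13 = 0.016965
  epithermal gold: 0.71 × 0.49 × 0.72 = 0.25049
Normalizing constant Z = 0.016965 + 0.25049 = 0.26745.
P(VMS deposit | evidence) ≈ 0.016965 / 0.26745 ≈ 0.063
P(epithermal gold | evidence) ≈ 0.25049 / 0.26745 ≈ 0.937
The largest is 0.937, so epithermal gold is most probable.

epithermal gold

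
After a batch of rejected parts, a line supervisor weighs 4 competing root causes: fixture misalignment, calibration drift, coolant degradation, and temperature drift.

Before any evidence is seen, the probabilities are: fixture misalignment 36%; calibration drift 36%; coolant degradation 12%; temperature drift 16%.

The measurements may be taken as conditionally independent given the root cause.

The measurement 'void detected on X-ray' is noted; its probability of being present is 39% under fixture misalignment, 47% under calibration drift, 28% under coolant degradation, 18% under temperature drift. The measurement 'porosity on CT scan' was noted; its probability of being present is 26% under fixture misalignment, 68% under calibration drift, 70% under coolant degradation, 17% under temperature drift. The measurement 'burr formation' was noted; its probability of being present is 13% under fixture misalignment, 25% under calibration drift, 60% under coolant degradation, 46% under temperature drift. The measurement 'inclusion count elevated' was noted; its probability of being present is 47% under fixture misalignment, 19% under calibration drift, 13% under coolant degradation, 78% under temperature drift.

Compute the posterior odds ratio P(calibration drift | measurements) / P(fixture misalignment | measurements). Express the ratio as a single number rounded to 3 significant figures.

2.45

Unnormalized posterior weight (prior times the measurement likelihoods) for each of the two hypotheses:
  calibration drift: 0.36 × 0.47 × 0.68 × 0.25 × 0.19 = 0.0054652
  fixture misalignment: 0.36 × 0.39 × 0.26 × 0.13 × 0.47 = 0.0022304
Odds(calibration drift : fixture misalignment) = 0.0054652 / 0.0022304 ≈ 2.45.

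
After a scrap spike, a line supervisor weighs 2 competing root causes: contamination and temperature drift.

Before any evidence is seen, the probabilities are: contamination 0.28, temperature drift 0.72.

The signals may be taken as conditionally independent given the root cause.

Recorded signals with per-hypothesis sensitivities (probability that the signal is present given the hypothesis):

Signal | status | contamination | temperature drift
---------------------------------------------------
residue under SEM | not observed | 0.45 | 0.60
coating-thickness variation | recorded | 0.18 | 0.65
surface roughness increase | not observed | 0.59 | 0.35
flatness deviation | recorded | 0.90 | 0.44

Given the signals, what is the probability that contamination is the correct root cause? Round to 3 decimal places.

For each hypothesis, the unnormalized posterior weight is prior × product of the signal likelihoods (using 1 − P(present | H) for each absent signal):
  contamination: 0.28 × (1 − 0.45) × 0.18 × (1 − 0.59) × 0.90 = 0.010229
  temperature drift: 0.72 × (1 − 0.60) × 0.65 × (1 − 0.35) × 0.44 = 0.053539
Marginal likelihood of the evidence = 0.063768.
P(contamination | evidence) = 0.010229 / 0.063768 ≈ 0.160.

0.160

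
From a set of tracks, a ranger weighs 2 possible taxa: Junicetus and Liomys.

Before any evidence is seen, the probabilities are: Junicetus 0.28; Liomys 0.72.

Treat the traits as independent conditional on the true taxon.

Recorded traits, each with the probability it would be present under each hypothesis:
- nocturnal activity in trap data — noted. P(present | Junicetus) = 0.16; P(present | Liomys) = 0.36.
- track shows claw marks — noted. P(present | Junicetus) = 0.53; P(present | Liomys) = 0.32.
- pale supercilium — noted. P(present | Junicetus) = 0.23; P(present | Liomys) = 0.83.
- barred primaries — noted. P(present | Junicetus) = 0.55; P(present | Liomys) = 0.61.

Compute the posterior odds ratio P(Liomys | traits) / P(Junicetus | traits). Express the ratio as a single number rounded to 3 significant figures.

14.0

The normalizing constant cancels in an odds ratio, so compute prior × likelihood for the two hypotheses only:
  Liomys: 0.72 × 0.36 × 0.32 × 0.83 × 0.61 = 0.041995
  Junicetus: 0.28 × 0.16 × 0.53 × 0.23 × 0.55 = 0.0030036
Posterior odds = 0.041995 / 0.0030036 ≈ 14.0.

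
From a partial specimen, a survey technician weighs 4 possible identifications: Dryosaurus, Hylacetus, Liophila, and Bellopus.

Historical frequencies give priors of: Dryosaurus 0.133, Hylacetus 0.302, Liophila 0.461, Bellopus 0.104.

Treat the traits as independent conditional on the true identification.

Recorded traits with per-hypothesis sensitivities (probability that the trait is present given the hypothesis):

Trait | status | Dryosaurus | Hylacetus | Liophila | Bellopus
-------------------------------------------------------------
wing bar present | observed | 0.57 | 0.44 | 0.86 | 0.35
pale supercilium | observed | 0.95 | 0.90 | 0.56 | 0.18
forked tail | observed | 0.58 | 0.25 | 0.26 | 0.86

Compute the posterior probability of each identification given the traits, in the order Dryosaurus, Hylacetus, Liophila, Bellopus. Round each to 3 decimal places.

By Bayes' rule with conditional independence, the unnormalized weight for each hypothesis is prior × ∏ likelihoods:
  Dryosaurus: 0.133 × 0.57 × 0.95 × 0.58 = 0.041771
  Hylacetus: 0.302 × 0.44 × 0.90 × 0.25 = 0.029898
  Liophila: 0.461 × 0.86 × 0.56 × 0.26 = 0.057725
  Bellopus: 0.104 × 0.35 × 0.18 × 0.86 = 0.0056347
The unnormalized weights sum to 0.13503.
P(Dryosaurus | evidence) = 0.041771 / 0.13503 ≈ 0.309
P(Hylacetus | evidence) = 0.029898 / 0.13503 ≈ 0.221
P(Liophila | evidence) = 0.057725 / 0.13503 ≈ 0.427
P(Bellopus | evidence) = 0.0056347 / 0.13503 ≈ 0.042

0.309, 0.221, 0.427, 0.042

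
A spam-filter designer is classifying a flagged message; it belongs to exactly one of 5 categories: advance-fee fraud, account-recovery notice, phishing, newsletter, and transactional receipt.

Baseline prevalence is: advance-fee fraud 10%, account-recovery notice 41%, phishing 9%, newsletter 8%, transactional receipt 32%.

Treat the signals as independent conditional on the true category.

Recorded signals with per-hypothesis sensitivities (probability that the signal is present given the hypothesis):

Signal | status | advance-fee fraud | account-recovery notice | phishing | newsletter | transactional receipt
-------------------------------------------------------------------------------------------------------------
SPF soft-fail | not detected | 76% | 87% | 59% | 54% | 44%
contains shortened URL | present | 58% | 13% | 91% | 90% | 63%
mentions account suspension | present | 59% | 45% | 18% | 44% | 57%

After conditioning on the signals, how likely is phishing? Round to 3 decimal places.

0.063

By Bayes' rule with conditional independence, the unnormalized weight for each hypothesis is prior × ∏ likelihoods (using 1 − P(present | H) for each absent signal):
  advance-fee fraud: 0.10 × (1 − 0.76) × 0.58 × 0.59 = 0.0082128
  account-recovery notice: 0.41 × (1 − 0.87) × 0.13 × 0.45 = 0.0031181
  phishing: 0.09 × (1 − 0.59) × 0.91 × 0.18 = 0.0060442
  newsletter: 0.08 × (1 − 0.54) × 0.90 × 0.44 = 0.014573
  transactional receipt: 0.32 × (1 − 0.44) × 0.63 × 0.57 = 0.064351
Marginal likelihood of the evidence = 0.096299.
P(phishing | evidence) = 0.0060442 / 0.096299 ≈ 0.063.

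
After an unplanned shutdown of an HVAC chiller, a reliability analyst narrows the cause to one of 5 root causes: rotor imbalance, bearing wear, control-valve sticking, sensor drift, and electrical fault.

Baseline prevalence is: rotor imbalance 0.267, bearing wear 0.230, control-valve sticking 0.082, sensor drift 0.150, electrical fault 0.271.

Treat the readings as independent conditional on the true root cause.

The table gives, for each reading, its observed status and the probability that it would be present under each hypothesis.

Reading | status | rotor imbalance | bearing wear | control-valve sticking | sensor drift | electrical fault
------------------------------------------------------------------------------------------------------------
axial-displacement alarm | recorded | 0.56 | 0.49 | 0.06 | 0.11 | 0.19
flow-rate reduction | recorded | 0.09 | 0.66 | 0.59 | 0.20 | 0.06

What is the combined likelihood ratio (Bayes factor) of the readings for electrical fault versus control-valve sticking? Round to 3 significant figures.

The Bayes factor is the ratio of the joint likelihoods of the reading pattern under the two hypotheses.
  electrical fault: 0.19 × 0.06 = 0.0114
  control-valve sticking: 0.06 × 0.59 = 0.0354
Bayes factor = 0.0114 / 0.0354 ≈ 0.322

0.322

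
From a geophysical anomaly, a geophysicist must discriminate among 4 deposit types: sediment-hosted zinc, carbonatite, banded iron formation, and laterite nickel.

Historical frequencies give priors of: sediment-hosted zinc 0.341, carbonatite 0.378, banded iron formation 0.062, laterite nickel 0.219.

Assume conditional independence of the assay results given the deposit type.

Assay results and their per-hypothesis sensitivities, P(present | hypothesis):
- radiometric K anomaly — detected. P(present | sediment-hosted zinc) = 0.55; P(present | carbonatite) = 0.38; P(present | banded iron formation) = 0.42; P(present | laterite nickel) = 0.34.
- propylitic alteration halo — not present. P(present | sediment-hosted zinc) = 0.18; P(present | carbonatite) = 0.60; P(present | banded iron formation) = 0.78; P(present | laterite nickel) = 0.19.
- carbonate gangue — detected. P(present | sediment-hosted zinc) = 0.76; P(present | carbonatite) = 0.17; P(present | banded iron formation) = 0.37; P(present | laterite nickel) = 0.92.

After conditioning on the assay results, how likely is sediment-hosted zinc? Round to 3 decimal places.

Multiply each prior by the joint likelihood of the assay result pattern (using 1 − P(present | H) for each absent assay result):
  sediment-hosted zinc: 0.341 × 0.55 × (1 − 0.18) × 0.76 = 0.11688
  carbonatite: 0.378 × 0.38 × (1 − 0.60) × 0.17 = 0.0097675
  banded iron formation: 0.062 × 0.42 × (1 − 0.78) × 0.37 = 0.0021197
  laterite nickel: 0.219 × 0.34 × (1 − 0.19) × 0.92 = 0.055488
Marginal likelihood of the evidence = 0.18426.
P(sediment-hosted zinc | evidence) = 0.11688 / 0.18426 ≈ 0.634.

0.634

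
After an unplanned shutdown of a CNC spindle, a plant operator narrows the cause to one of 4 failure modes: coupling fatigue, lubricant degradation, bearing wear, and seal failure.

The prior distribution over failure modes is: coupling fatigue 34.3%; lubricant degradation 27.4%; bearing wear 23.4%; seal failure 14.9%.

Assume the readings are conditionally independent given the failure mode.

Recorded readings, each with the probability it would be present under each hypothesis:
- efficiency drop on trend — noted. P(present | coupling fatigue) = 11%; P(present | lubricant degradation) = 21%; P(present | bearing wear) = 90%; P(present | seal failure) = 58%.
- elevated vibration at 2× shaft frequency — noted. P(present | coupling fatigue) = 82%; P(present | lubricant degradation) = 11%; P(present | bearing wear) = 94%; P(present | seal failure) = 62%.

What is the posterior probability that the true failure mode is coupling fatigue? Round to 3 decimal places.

0.107

For each hypothesis, the unnormalized posterior weight is prior × product of the reading likelihoods:
  coupling fatigue: 0.343 × 0.11 × 0.82 = 0.030939
  lubricant degradation: 0.274 × 0.21 × 0.11 = 0.0063294
  bearing wear: 0.234 × 0.90 × 0.94 = 0.19796
  seal failure: 0.149 × 0.58 × 0.62 = 0.05358
Marginal likelihood of the evidence = 0.28881.
P(coupling fatigue | evidence) = 0.030939 / 0.28881 ≈ 0.107.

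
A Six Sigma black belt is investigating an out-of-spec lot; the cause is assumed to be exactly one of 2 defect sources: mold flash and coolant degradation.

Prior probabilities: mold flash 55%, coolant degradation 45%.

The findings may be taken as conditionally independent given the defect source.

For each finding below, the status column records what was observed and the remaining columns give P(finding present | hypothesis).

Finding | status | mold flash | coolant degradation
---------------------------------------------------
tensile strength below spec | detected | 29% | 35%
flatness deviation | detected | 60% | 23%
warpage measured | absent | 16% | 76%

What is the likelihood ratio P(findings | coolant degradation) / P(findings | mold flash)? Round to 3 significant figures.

Take the product of per-finding likelihoods under each hypothesis (using 1 − P(present | H) for each absent finding), then divide.
  coolant degradation: 0.35 × 0.23 × (1 − 0.76) = 0.01932
  mold flash: 0.29 × 0.60 × (1 − 0.16) = 0.14616
Bayes factor = 0.01932 / 0.14616 ≈ 0.132

0.132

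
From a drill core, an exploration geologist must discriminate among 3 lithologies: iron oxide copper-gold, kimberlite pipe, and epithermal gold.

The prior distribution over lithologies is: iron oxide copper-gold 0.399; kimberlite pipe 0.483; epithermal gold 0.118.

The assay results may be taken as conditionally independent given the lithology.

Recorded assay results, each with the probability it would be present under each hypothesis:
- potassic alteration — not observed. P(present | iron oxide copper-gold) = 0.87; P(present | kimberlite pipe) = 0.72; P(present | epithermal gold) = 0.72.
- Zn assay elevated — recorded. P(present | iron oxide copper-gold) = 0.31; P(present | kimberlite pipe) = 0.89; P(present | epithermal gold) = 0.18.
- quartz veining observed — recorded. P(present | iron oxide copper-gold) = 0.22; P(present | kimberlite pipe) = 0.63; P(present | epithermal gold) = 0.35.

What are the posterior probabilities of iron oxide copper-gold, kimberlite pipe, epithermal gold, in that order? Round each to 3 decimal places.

0.043, 0.931, 0.026

For each hypothesis, the unnormalized posterior weight is prior × product of the assay result likelihoods (using 1 − P(present | H) for each absent assay result):
  iron oxide copper-gold: 0.399 × (1 − 0.87) × 0.31 × 0.22 = 0.0035375
  kimberlite pipe: 0.483 × (1 − 0.72) × 0.89 × 0.63 = 0.075829
  epithermal gold: 0.118 × (1 − 0.72) × 0.18 × 0.35 = 0.0020815
Normalizing constant Z = 0.0035375 + 0.075829 + 0.0020815 = 0.081448.
P(iron oxide copper-gold | evidence) = 0.0035375 / 0.081448 ≈ 0.043
P(kimberlite pipe | evidence) = 0.075829 / 0.081448 ≈ 0.931
P(epithermal gold | evidence) = 0.0020815 / 0.081448 ≈ 0.026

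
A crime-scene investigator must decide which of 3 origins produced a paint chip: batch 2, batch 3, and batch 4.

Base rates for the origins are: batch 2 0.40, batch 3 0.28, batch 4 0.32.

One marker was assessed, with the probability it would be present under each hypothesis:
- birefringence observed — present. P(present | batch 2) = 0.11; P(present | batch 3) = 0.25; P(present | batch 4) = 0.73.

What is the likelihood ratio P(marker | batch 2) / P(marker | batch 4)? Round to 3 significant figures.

Likelihood of this marker under each hypothesis:
  batch 2: 0.11
  batch 4: 0.73
Bayes factor = 0.11 / 0.73 ≈ 0.151

0.151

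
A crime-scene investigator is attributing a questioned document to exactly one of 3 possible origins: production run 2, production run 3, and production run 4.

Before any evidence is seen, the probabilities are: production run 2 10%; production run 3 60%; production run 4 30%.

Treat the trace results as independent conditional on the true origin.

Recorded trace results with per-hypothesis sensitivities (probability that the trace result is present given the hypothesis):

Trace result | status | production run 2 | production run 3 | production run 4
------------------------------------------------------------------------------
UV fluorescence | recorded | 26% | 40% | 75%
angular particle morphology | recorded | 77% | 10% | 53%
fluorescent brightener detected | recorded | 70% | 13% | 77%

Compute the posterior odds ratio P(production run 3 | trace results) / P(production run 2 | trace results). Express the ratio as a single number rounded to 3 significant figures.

0.223

Posterior odds equal prior odds times the likelihood ratio; only the two competing hypotheses matter.
  production run 3: 0.60 × 0.40 × 0.10 × 0.13 = 0.00312
  production run 2: 0.10 × 0.26 × 0.77 × 0.70 = 0.014014
Posterior odds = 0.00312 / 0.014014 ≈ 0.223.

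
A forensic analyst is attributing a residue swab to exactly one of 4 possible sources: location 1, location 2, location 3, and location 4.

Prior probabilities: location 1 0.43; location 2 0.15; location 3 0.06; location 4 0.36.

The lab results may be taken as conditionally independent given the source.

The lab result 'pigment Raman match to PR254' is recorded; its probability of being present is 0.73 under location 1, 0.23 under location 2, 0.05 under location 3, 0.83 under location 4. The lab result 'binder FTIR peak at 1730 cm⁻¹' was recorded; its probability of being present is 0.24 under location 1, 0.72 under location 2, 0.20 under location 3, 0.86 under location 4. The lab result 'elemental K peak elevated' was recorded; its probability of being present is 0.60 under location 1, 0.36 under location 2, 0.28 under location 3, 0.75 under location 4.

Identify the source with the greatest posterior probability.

location 4

Multiply each prior by the joint likelihood of the lab result pattern:
  location 1: 0.43 × 0.73 × 0.24 × 0.60 = 0.045202
  location 2: 0.15 × 0.23 × 0.72 × 0.36 = 0.0089424
  location 3: 0.06 × 0.05 × 0.20 × 0.28 = 0.000168
  location 4: 0.36 × 0.83 × 0.86 × 0.75 = 0.19273
The unnormalized weights sum to 0.24704.
P(location 1 | evidence) ≈ 0.045202 / 0.24704 ≈ 0.183
P(location 2 | evidence) ≈ 0.0089424 / 0.24704 ≈ 0.036
P(location 3 | evidence) ≈ 0.000168 / 0.24704 ≈ 0.001
P(location 4 | evidence) ≈ 0.19273 / 0.24704 ≈ 0.780
The largest is 0.780, so location 4 is most probable.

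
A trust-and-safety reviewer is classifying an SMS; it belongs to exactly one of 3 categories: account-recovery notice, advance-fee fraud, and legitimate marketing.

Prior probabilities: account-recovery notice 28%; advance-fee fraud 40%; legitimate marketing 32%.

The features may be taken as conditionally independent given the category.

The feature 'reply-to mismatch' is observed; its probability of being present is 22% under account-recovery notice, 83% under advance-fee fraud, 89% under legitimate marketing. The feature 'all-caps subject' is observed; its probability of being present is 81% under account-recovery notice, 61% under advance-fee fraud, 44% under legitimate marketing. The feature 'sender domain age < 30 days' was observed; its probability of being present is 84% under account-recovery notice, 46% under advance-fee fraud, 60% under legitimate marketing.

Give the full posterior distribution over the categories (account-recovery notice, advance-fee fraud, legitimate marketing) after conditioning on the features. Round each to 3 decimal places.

For each hypothesis, the unnormalized posterior weight is prior × product of the feature likelihoods:
  account-recovery notice: 0.28 × 0.22 × 0.81 × 0.84 = 0.041913
  advance-fee fraud: 0.40 × 0.83 × 0.61 × 0.46 = 0.093159
  legitimate marketing: 0.32 × 0.89 × 0.44 × 0.60 = 0.075187
The unnormalized weights sum to 0.21026.
P(account-recovery notice | evidence) = 0.041913 / 0.21026 ≈ 0.199
P(advance-fee fraud | evidence) = 0.093159 / 0.21026 ≈ 0.443
P(legitimate marketing | evidence) = 0.075187 / 0.21026 ≈ 0.358

0.199, 0.443, 0.358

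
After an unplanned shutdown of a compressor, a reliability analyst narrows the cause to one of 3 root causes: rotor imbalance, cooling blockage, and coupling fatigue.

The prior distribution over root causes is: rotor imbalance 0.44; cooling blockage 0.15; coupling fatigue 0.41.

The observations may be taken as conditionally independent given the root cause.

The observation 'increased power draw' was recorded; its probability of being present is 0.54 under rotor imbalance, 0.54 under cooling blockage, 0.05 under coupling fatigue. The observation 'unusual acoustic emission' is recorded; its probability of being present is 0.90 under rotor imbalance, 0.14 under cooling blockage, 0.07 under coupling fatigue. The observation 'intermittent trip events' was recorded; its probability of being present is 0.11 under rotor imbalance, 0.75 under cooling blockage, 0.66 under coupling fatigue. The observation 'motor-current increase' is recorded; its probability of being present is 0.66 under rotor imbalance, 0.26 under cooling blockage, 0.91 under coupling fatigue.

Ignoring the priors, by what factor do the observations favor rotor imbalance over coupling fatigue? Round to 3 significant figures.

16.8

The Bayes factor is the ratio of the joint likelihoods of the evidence pattern under the two hypotheses.
  rotor imbalance: 0.54 × 0.90 × 0.11 × 0.66 = 0.035284
  coupling fatigue: 0.05 × 0.07 × 0.66 × 0.91 = 0.0021021
Bayes factor = 0.035284 / 0.0021021 ≈ 16.8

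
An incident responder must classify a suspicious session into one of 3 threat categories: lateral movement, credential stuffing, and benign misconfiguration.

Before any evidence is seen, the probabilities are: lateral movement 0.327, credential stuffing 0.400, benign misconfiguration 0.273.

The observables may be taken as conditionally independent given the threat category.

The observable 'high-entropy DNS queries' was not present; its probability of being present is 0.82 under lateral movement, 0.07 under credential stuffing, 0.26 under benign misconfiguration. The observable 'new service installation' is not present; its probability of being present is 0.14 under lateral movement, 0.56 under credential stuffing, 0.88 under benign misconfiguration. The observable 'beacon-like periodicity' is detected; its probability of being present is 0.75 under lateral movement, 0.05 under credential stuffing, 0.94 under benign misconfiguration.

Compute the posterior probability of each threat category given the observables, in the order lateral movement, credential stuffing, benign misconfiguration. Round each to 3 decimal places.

0.551, 0.119, 0.331

By Bayes' rule with conditional independence, the unnormalized weight for each hypothesis is prior × ∏ likelihoods (using 1 − P(present | H) for each absent observable):
  lateral movement: 0.327 × (1 − 0.82) × (1 − 0.14) × 0.75 = 0.037965
  credential stuffing: 0.400 × (1 − 0.07) × (1 − 0.56) × 0.05 = 0.008184
  benign misconfiguration: 0.273 × (1 − 0.26) × (1 − 0.88) × 0.94 = 0.022788
The unnormalized weights sum to 0.068937.
P(lateral movement | evidence) = 0.037965 / 0.068937 ≈ 0.551
P(credential stuffing | evidence) = 0.008184 / 0.068937 ≈ 0.119
P(benign misconfiguration | evidence) = 0.022788 / 0.068937 ≈ 0.331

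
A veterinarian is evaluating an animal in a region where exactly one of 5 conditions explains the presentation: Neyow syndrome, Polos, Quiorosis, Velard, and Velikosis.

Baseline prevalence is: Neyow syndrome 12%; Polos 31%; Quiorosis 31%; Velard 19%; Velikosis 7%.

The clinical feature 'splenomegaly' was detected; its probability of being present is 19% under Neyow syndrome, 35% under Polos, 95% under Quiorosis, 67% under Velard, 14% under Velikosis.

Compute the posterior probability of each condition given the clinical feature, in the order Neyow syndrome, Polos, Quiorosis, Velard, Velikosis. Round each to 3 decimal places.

0.041, 0.193, 0.523, 0.226, 0.017

For each hypothesis, the unnormalized posterior weight is prior × likelihood:
  Neyow syndrome: 0.12 × 0.19 = 0.0228
  Polos: 0.31 × 0.35 = 0.1085
  Quiorosis: 0.31 × 0.95 = 0.2945
  Velard: 0.19 × 0.67 = 0.1273
  Velikosis: 0.07 × 0.14 = 0.0098
Marginal likelihood of the evidence = 0.5629.
P(Neyow syndrome | evidence) = 0.0228 / 0.5629 ≈ 0.041
P(Polos | evidence) = 0.1085 / 0.5629 ≈ 0.193
P(Quiorosis | evidence) = 0.2945 / 0.5629 ≈ 0.523
P(Velard | evidence) = 0.1273 / 0.5629 ≈ 0.226
P(Velikosis | evidence) = 0.0098 / 0.5629 ≈ 0.017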